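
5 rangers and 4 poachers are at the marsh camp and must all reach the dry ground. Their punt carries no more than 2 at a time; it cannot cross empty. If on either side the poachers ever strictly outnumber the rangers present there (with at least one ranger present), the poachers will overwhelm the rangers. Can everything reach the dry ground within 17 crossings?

Yes

Yes — this plan uses 15 crossings (≤ 17):
1. 2 poachers → the dry ground.  (the marsh camp: 5R 2P; the dry ground: 0R 2P)
2. 1 poacher ← the marsh camp.  (the marsh camp: 5R 3P; the dry ground: 0R 1P)
3. 2 poachers → the dry ground.  (the marsh camp: 5R 1P; the dry ground: 0R 3P)
4. 1 poacher ← the marsh camp.  (the marsh camp: 5R 2P; the dry ground: 0R 2P)
5. 2 rangers → the dry ground.  (the marsh camp: 3R 2P; the dry ground: 2R 2P)
6. 1 poacher ← the marsh camp.  (the marsh camp: 3R 3P; the dry ground: 2R 1P)
7. 1 ranger and 1 poacher → the dry ground.  (the marsh camp: 2R 2P; the dry ground: 3R 2P)
8. 1 ranger ← the marsh camp.  (the marsh camp: 3R 2P; the dry ground: 2R 2P)
9. 1 ranger and 1 poacher → the dry ground.  (the marsh camp: 2R 1P; the dry ground: 3R 3P)
10. 1 poacher ← the marsh camp.  (the marsh camp: 2R 2P; the dry ground: 3R 2P)
11. 1 ranger and 1 poacher → the dry ground.  (the marsh camp: 1R 1P; the dry ground: 4R 3P)
12. 1 ranger ← the marsh camp.  (the marsh camp: 2R 1P; the dry ground: 3R 3P)
13. 1 ranger and 1 poacher → the dry ground.  (the marsh camp: 1R 0P; the dry ground: 4R 4P)
14. 1 poacher ← the marsh camp.  (the marsh camp: 1R 1P; the dry ground: 4R 3P)
15. 1 ranger and 1 poacher → the dry ground.  (the marsh camp: 0R 0P; the dry ground: 5R 4P)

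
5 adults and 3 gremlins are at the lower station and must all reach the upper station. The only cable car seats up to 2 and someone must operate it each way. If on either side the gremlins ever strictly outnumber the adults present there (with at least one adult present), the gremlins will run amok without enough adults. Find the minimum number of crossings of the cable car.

Counting alone: each trip to the upper station takes at most 2 across and each return brings at least 1 back, so after t trips out (and t−1 returns) at most 2t − (t−1) of the 8 are across; that first reaches 8 at t = 7, so at least 13 crossings are needed.
The plan below uses exactly 13 crossings, so it is optimal:
1. 2 gremlins → the upper station.  (the lower station: 5A 1G; the upper station: 0A 2G)
2. 1 gremlin ← the lower station.  (the lower station: 5A 2G; the upper station: 0A 1G)
3. 2 gremlins → the upper station.  (the lower station: 5A 0G; the upper station: 0A 3G)
4. 1 gremlin ← the lower station.  (the lower station: 5A 1G; the upper station: 0A 2G)
5. 2 adults → the upper station.  (the lower station: 3A 1G; the upper station: 2A 2G)
6. 1 gremlin ← the lower station.  (the lower station: 3A 2G; the upper station: 2A 1G)
7. 1 adult and 1 gremlin → the upper station.  (the lower station: 2A 1G; the upper station: 3A 2G)
8. 1 gremlin ← the lower station.  (the lower station: 2A 2G; the upper station: 3A 1G)
9. 2 gremlins → the upper station.  (the lower station: 2A 0G; the upper station: 3A 3G)
10. 1 gremlin ← the lower station.  (the lower station: 2A 1G; the upper station: 3A 2G)
11. 1 adult and 1 gremlin → the upper station.  (the lower station: 1A 0G; the upper station: 4A 3G)
12. 1 gremlin ← the lower station.  (the lower station: 1A 1G; the upper station: 4A 2G)
13. 1 adult and 1 gremlin → the upper station.  (the lower station: 0A 0G; the upper station: 5A 3G)

13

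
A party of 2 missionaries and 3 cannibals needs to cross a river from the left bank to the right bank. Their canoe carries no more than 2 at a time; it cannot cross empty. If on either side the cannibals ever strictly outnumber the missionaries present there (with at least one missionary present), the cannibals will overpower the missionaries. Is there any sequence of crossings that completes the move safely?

The cannibals already outnumber the missionaries at the left bank before anyone moves, so the starting position itself is disallowed.

No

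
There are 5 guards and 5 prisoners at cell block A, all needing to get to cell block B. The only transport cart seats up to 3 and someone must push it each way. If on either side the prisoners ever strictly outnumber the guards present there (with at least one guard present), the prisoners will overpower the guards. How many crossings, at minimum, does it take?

Counting alone: each trip to cell block B takes at most 3 across and each return brings at least 1 back, so after t trips out (and t−1 returns) at most 3t − (t−1) of the 10 are across; that first reaches 10 at t = 5, so at least 9 crossings are needed.
The safety rule pushes this higher. Following every safe sequence of crossings, the most of the 10 that can be at cell block B as the transport cart arrives there on crossing 9 is 9 — never all 10.
So no plan with fewer than 11 crossings exists, and this one achieves 11:
1. 2 prisoners → cell block B.  (cell block A: 5G 3P; cell block B: 0G 2P)
2. 1 prisoner ← cell block A.  (cell block A: 5G 4P; cell block B: 0G 1P)
3. 3 prisoners → cell block B.  (cell block A: 5G 1P; cell block B: 0G 4P)
4. 1 prisoner ← cell block A.  (cell block A: 5G 2P; cell block B: 0G 3P)
5. 3 guards → cell block B.  (cell block A: 2G 2P; cell block B: 3G 3P)
6. 1 guard and 1 prisoner ← cell block A.  (cell block A: 3G 3P; cell block B: 2G 2P)
7. 3 guards → cell block B.  (cell block A: 0G 3P; cell block B: 5G 2P)
8. 1 prisoner ← cell block A.  (cell block A: 0G 4P; cell block B: 5G 1P)
9. 2 prisoners → cell block B.  (cell block A: 0G 2P; cell block B: 5G 3P)
10. 1 prisoner ← cell block A.  (cell block A: 0G 3P; cell block B: 5G 2P)
11. 3 prisoners → cell block B.  (cell block A: 0G 0P; cell block B: 5G 5P)

11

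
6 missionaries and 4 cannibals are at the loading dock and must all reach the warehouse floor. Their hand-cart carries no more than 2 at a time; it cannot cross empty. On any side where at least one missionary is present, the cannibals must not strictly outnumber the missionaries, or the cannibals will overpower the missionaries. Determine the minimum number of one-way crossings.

Counting alone: each trip to the warehouse floor takes at most 2 across and each return brings at least 1 back, so after t trips out (and t−1 returns) at most 2t − (t−1) of the 10 are across; that first reaches 10 at t = 9, so at least 17 crossings are needed.
The plan below uses exactly 17 crossings, so it is optimal:
1. 2 cannibals → the warehouse floor.  (the loading dock: 6M 2C; the warehouse floor: 0M 2C)
2. 1 cannibal ← the loading dock.  (the loading dock: 6M 3C; the warehouse floor: 0M 1C)
3. 2 cannibals → the warehouse floor.  (the loading dock: 6M 1C; the warehouse floor: 0M 3C)
4. 1 cannibal ← the loading dock.  (the loading dock: 6M 2C; the warehouse floor: 0M 2C)
5. 2 missionaries → the warehouse floor.  (the loading dock: 4M 2C; the warehouse floor: 2M 2C)
6. 1 cannibal ← the loading dock.  (the loading dock: 4M 3C; the warehouse floor: 2M 1C)
7. 1 missionary and 1 cannibal → the warehouse floor.  (the loading dock: 3M 2C; the warehouse floor: 3M 2C)
8. 1 cannibal ← the loading dock.  (the loading dock: 3M 3C; the warehouse floor: 3M 1C)
9. 2 cannibals → the warehouse floor.  (the loading dock: 3M 1C; the warehouse floor: 3M 3C)
10. 1 cannibal ← the loading dock.  (the loading dock: 3M 2C; the warehouse floor: 3M 2C)
11. 1 missionary and 1 cannibal → the warehouse floor.  (the loading dock: 2M 1C; the warehouse floor: 4M 3C)
12. 1 cannibal ← the loading dock.  (the loading dock: 2M 2C; the warehouse floor: 4M 2C)
13. 2 cannibals → the warehouse floor.  (the loading dock: 2M 0C; the warehouse floor: 4M 4C)
14. 1 cannibal ← the loading dock.  (the loading dock: 2M 1C; the warehouse floor: 4M 3C)
15. 1 missionary and 1 cannibal → the warehouse floor.  (the loading dock: 1M 0C; the warehouse floor: 5M 4C)
16. 1 cannibal ← the loading dock.  (the loading dock: 1M 1C; the warehouse floor: 5M 3C)
17. 1 missionary and 1 cannibal → the warehouse floor.  (the loading dock: 0M 0C; the warehouse floor: 6M 4C)

17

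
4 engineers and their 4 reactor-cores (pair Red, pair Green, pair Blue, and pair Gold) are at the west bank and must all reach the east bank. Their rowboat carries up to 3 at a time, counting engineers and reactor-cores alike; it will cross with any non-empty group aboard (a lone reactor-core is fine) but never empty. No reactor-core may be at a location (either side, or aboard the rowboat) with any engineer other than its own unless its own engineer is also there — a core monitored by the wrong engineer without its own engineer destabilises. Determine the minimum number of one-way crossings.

Counting alone: each trip to the east bank takes at most 3 across and each return brings at least 1 back, so after t trips out (and t−1 returns) at most 3t − (t−1) of the 8 are across; that first reaches 8 at t = 4, so at least 7 crossings are needed.
The safety rule pushes this higher. Following every safe sequence of crossings, the most of the 8 that can be at the east bank as the rowboat arrives there on crossing 7 is 7 — never all 8.
So no plan with fewer than 9 crossings exists, and this one achieves 9:
1. engineer Red and reactor-core Red cross → the east bank.
2. engineer Red crosses ← the west bank.
3. engineer Green, engineer Red, and reactor-core Green cross → the east bank.
4. engineer Red and reactor-core Red cross ← the west bank.
5. engineer Blue, engineer Gold, and engineer Red cross → the east bank.
6. reactor-core Green crosses ← the west bank.
7. reactor-core Green and reactor-core Red cross → the east bank.
8. reactor-core Red crosses ← the west bank.
9. reactor-core Blue, reactor-core Gold, and reactor-core Red cross → the east bank.

9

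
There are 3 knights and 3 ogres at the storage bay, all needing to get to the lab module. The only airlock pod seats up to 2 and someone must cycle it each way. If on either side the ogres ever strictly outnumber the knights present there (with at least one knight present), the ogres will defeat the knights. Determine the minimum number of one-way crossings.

Counting alone: each trip to the lab module takes at most 2 across and each return brings at least 1 back, so after t trips out (and t−1 returns) at most 2t − (t−1) of the 6 are across; that first reaches 6 at t = 5, so at least 9 crossings are needed.
The safety rule pushes this higher. Following every safe sequence of crossings, the most of the 6 that can be at the lab module as the airlock pod arrives there on crossing 9 is 5 — never all 6.
So no plan with fewer than 11 crossings exists, and this one achieves 11:
1. 2 ogres → the lab module.  (the storage bay: 3K 1O; the lab module: 0K 2O)
2. 1 ogre ← the storage bay.  (the storage bay: 3K 2O; the lab module: 0K 1O)
3. 2 ogres → the lab module.  (the storage bay: 3K 0O; the lab module: 0K 3O)
4. 1 ogre ← the storage bay.  (the storage bay: 3K 1O; the lab module: 0K 2O)
5. 2 knights → the lab module.  (the storage bay: 1K 1O; the lab module: 2K 2O)
6. 1 knight and 1 ogre ← the storage bay.  (the storage bay: 2K 2O; the lab module: 1K 1O)
7. 2 knights → the lab module.  (the storage bay: 0K 2O; the lab module: 3K 1O)
8. 1 ogre ← the storage bay.  (the storage bay: 0K 3O; the lab module: 3K 0O)
9. 2 ogres → the lab module.  (the storage bay: 0K 1O; the lab module: 3K 2O)
10. 1 ogre ← the storage bay.  (the storage bay: 0K 2O; the lab module: 3K 1O)
11. 2 ogres → the lab module.  (the storage bay: 0K 0O; the lab module: 3K 3O)

11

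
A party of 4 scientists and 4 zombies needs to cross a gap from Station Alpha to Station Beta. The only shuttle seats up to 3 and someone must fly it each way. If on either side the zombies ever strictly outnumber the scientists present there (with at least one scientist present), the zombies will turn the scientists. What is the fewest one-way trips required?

9

Counting alone: each trip to Station Beta takes at most 3 across and each return brings at least 1 back, so after t trips out (and t−1 returns) at most 3t − (t−1) of the 8 are across; that first reaches 8 at t = 4, so at least 7 crossings are needed.
The safety rule pushes this higher. Following every safe sequence of crossings, the most of the 8 that can be at Station Beta as the shuttle arrives there on crossing 7 is 7 — never all 8.
So no plan with fewer than 9 crossings exists, and this one achieves 9:
1. 2 zombies → Station Beta.  (Station Alpha: 4S 2Z; Station Beta: 0S 2Z)
2. 1 zombie ← Station Alpha.  (Station Alpha: 4S 3Z; Station Beta: 0S 1Z)
3. 3 zombies → Station Beta.  (Station Alpha: 4S 0Z; Station Beta: 0S 4Z)
4. 1 zombie ← Station Alpha.  (Station Alpha: 4S 1Z; Station Beta: 0S 3Z)
5. 3 scientists → Station Beta.  (Station Alpha: 1S 1Z; Station Beta: 3S 3Z)
6. 1 scientist and 1 zombie ← Station Alpha.  (Station Alpha: 2S 2Z; Station Beta: 2S 2Z)
7. 2 scientists → Station Beta.  (Station Alpha: 0S 2Z; Station Beta: 4S 2Z)
8. 1 zombie ← Station Alpha.  (Station Alpha: 0S 3Z; Station Beta: 4S 1Z)
9. 3 zombies → Station Beta.  (Station Alpha: 0S 0Z; Station Beta: 4S 4Z)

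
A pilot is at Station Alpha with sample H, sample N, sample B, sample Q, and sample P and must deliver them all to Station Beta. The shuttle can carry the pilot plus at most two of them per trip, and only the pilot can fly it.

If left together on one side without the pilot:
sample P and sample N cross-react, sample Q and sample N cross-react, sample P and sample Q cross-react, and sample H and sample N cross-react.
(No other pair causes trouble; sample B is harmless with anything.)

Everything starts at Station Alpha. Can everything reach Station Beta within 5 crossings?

Counting alone: the pilot can take at most 2 across per trip to Station Beta, so moving all 5 needs at least 3 loaded trips out, with a return between consecutive ones — at least 5 crossings.
The safety rule pushes this higher. Following every safe sequence of crossings, the most of the 5 that can be at Station Beta as the shuttle arrives there on crossing 5 is 4 — never all 5.
So the move cannot be finished within 5 crossings. (The shortest complete plan takes 7:)
1. Pilot goes to Station Beta with sample N and sample Q.  [Station Alpha: sample B, sample H, sample P | Station Beta: sample N, sample Q]
2. Pilot goes back to Station Alpha with sample N.  [Station Alpha: sample B, sample H, sample N, sample P | Station Beta: sample Q]
3. Pilot goes to Station Beta with sample H and sample N.  [Station Alpha: sample B, sample P | Station Beta: sample H, sample N, sample Q]
4. Pilot goes back to Station Alpha with sample N.  [Station Alpha: sample B, sample N, sample P | Station Beta: sample H, sample Q]
5. Pilot goes to Station Beta with sample B and sample N.  [Station Alpha: sample P | Station Beta: sample B, sample H, sample N, sample Q]
6. Pilot goes back to Station Alpha with sample N.  [Station Alpha: sample N, sample P | Station Beta: sample B, sample H, sample Q]
7. Pilot goes to Station Beta with sample N and sample P.  [Station Alpha: — | Station Beta: sample B, sample H, sample N, sample P, sample Q]

No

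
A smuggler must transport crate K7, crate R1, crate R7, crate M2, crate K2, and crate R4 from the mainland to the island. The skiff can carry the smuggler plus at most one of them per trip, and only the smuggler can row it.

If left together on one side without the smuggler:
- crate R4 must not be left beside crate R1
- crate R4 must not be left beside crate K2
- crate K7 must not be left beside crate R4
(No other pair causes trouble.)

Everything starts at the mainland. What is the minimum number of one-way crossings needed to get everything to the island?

impossible

Following every safe sequence of crossings from the start, the most of the 6 that can be at the island as the skiff arrives there on crossings 1, 3, 5, 7 is 1, 2, 3, 4 respectively; the best ever achieved is 4 of 6.
From crossing 9 on, no configuration arises that was not already reachable earlier: only 36 distinct safe configurations (who is on which side, and where the skiff is) can ever be reached, none of them has everyone across, and every continuation just revisits them. So no valid plan exists.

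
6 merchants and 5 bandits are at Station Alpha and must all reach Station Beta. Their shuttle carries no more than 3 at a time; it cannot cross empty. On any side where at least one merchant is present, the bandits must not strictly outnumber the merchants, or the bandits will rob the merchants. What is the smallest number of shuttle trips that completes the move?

Counting alone: each trip to Station Beta takes at most 3 across and each return brings at least 1 back, so after t trips out (and t−1 returns) at most 3t − (t−1) of the 11 are across; that first reaches 11 at t = 5, so at least 9 crossings are needed.
The plan below uses exactly 9 crossings, so it is optimal:
1. 3 bandits → Station Beta.  (Station Alpha: 6M 2B; Station Beta: 0M 3B)
2. 1 bandit ← Station Alpha.  (Station Alpha: 6M 3B; Station Beta: 0M 2B)
3. 3 merchants → Station Beta.  (Station Alpha: 3M 3B; Station Beta: 3M 2B)
4. 1 merchant ← Station Alpha.  (Station Alpha: 4M 3B; Station Beta: 2M 2B)
5. 2 merchants and 1 bandit → Station Beta.  (Station Alpha: 2M 2B; Station Beta: 4M 3B)
6. 1 merchant ← Station Alpha.  (Station Alpha: 3M 2B; Station Beta: 3M 3B)
7. 2 merchants and 1 bandit → Station Beta.  (Station Alpha: 1M 1B; Station Beta: 5M 4B)
8. 1 merchant ← Station Alpha.  (Station Alpha: 2M 1B; Station Beta: 4M 4B)
9. 2 merchants and 1 bandit → Station Beta.  (Station Alpha: 0M 0B; Station Beta: 6M 5B)

9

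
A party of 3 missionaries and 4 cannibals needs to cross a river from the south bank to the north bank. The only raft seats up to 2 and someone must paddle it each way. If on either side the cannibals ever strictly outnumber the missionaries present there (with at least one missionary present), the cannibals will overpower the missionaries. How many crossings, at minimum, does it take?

The cannibals already outnumber the missionaries at the south bank before anyone moves, so the starting position itself is disallowed.

impossible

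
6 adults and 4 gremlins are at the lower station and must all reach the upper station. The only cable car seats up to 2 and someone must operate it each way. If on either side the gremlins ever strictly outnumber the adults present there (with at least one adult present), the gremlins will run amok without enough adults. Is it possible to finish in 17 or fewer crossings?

Yes — this plan uses 17 crossings (≤ 17):
1. 2 gremlins → the upper station.  (the lower station: 6A 2G; the upper station: 0A 2G)
2. 1 gremlin ← the lower station.  (the lower station: 6A 3G; the upper station: 0A 1G)
3. 2 gremlins → the upper station.  (the lower station: 6A 1G; the upper station: 0A 3G)
4. 1 gremlin ← the lower station.  (the lower station: 6A 2G; the upper station: 0A 2G)
5. 2 adults → the upper station.  (the lower station: 4A 2G; the upper station: 2A 2G)
6. 1 gremlin ← the lower station.  (the lower station: 4A 3G; the upper station: 2A 1G)
7. 1 adult and 1 gremlin → the upper station.  (the lower station: 3A 2G; the upper station: 3A 2G)
8. 1 gremlin ← the lower station.  (the lower station: 3A 3G; the upper station: 3A 1G)
9. 2 gremlins → the upper station.  (the lower station: 3A 1G; the upper station: 3A 3G)
10. 1 gremlin ← the lower station.  (the lower station: 3A 2G; the upper station: 3A 2G)
11. 1 adult and 1 gremlin → the upper station.  (the lower station: 2A 1G; the upper station: 4A 3G)
12. 1 gremlin ← the lower station.  (the lower station: 2A 2G; the upper station: 4A 2G)
13. 2 gremlins → the upper station.  (the lower station: 2A 0G; the upper station: 4A 4G)
14. 1 gremlin ← the lower station.  (the lower station: 2A 1G; the upper station: 4A 3G)
15. 1 adult and 1 gremlin → the upper station.  (the lower station: 1A 0G; the upper station: 5A 4G)
16. 1 gremlin ← the lower station.  (the lower station: 1A 1G; the upper station: 5A 3G)
17. 1 adult and 1 gremlin → the upper station.  (the lower station: 0A 0G; the upper station: 6A 4G)

Yes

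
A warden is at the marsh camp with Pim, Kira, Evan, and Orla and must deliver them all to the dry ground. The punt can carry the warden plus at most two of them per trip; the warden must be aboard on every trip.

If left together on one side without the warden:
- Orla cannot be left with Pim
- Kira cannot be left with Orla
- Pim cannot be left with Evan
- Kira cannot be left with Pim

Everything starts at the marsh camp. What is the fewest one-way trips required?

5

Counting alone: the warden can take at most 2 across per trip to the dry ground, so moving all 4 needs at least 2 loaded trips out, with a return between consecutive ones — at least 3 crossings.
The safety rule pushes this higher. Following every safe sequence of crossings, the most of the 4 that can be at the dry ground as the punt arrives there on crossing 3 is 3 — never all 4.
So no plan with fewer than 5 crossings exists, and this one achieves 5:
1. Warden goes to the dry ground with Kira and Pim.
2. Warden goes back to the marsh camp with Pim.
3. Warden goes to the dry ground with Evan and Pim.
4. Warden goes back to the marsh camp with Pim.
5. Warden goes to the dry ground with Orla and Pim.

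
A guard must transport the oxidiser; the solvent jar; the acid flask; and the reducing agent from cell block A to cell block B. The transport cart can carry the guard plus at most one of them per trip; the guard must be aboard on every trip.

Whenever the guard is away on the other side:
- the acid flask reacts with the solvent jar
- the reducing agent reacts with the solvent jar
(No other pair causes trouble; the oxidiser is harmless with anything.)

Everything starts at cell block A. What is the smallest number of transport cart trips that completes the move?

9

Counting alone: the guard can take at most 1 across per trip to cell block B, so moving all 4 needs at least 4 loaded trips out, with a return between consecutive ones — at least 7 crossings.
The safety rule pushes this higher. Following every safe sequence of crossings, the most of the 4 that can be at cell block B as the transport cart arrives there on crossing 7 is 3 — never all 4.
So no plan with fewer than 9 crossings exists, and this one achieves 9:
1. Guard goes to cell block B with the solvent jar.  [cell block A: the acid flask, the oxidiser, the reducing agent | cell block B: the solvent jar]
2. Guard goes back to cell block A alone.  [cell block A: the acid flask, the oxidiser, the reducing agent | cell block B: the solvent jar]
3. Guard goes to cell block B with the oxidiser.  [cell block A: the acid flask, the reducing agent | cell block B: the oxidiser, the solvent jar]
4. Guard goes back to cell block A alone.  [cell block A: the acid flask, the reducing agent | cell block B: the oxidiser, the solvent jar]
5. Guard goes to cell block B with the acid flask.  [cell block A: the reducing agent | cell block B: the acid flask, the oxidiser, the solvent jar]
6. Guard goes back to cell block A with the solvent jar.  [cell block A: the reducing agent, the solvent jar | cell block B: the acid flask, the oxidiser]
7. Guard goes to cell block B with the reducing agent.  [cell block A: the solvent jar | cell block B: the acid flask, the oxidiser, the reducing agent]
8. Guard goes back to cell block A alone.  [cell block A: the solvent jar | cell block B: the acid flask, the oxidiser, the reducing agent]
9. Guard goes to cell block B with the solvent jar.  [cell block A: — | cell block B: the acid flask, the oxidiser, the reducing agent, the solvent jar]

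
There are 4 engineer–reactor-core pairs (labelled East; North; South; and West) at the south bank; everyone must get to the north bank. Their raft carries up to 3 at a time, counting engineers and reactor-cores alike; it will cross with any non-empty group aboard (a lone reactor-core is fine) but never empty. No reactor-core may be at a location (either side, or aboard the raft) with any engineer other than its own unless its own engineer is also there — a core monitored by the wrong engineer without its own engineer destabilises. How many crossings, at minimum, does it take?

9

Counting alone: each trip to the north bank takes at most 3 across and each return brings at least 1 back, so after t trips out (and t−1 returns) at most 3t − (t−1) of the 8 are across; that first reaches 8 at t = 4, so at least 7 crossings are needed.
The safety rule pushes this higher. Following every safe sequence of crossings, the most of the 8 that can be at the north bank as the raft arrives there on crossing 7 is 7 — never all 8.
So no plan with fewer than 9 crossings exists, and this one achieves 9:
1. engineer East and reactor-core East cross → the north bank.
2. engineer East crosses ← the south bank.
3. engineer East, engineer North, and reactor-core North cross → the north bank.
4. engineer East and reactor-core East cross ← the south bank.
5. engineer East, engineer South, and engineer West cross → the north bank.
6. reactor-core North crosses ← the south bank.
7. reactor-core East and reactor-core North cross → the north bank.
8. reactor-core East crosses ← the south bank.
9. reactor-core East, reactor-core South, and reactor-core West cross → the north bank.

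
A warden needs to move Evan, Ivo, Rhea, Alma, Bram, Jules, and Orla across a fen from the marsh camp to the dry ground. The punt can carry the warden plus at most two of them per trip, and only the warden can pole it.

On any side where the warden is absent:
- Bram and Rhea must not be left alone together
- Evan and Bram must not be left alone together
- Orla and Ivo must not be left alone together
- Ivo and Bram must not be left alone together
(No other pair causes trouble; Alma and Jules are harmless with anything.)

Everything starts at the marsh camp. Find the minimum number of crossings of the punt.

Counting alone: the warden can take at most 2 across per trip to the dry ground, so moving all 7 needs at least 4 loaded trips out, with a return between consecutive ones — at least 7 crossings.
The plan below uses exactly 7 crossings, so it is optimal:
1. Warden goes to the dry ground with Bram and Ivo.
2. Warden goes back to the marsh camp with Bram.
3. Warden goes to the dry ground with Evan and Rhea.
4. Warden goes back to the marsh camp alone.
5. Warden goes to the dry ground with Alma and Jules.
6. Warden goes back to the marsh camp alone.
7. Warden goes to the dry ground with Bram and Orla.

7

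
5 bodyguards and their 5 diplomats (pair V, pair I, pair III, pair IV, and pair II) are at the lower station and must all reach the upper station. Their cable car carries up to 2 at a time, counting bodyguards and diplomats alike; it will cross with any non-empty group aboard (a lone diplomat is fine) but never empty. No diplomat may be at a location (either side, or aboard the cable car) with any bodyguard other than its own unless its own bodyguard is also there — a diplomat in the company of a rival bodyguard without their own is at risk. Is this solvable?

Following every safe sequence of crossings from the start, the most of the 10 that can be at the upper station as the cable car arrives there on crossings 1, 3, 5, 7 is 2, 3, 4, 5 respectively; the best ever achieved is 5 of 10.
From crossing 9 on, no configuration arises that was not already reachable earlier: only 82 distinct safe configurations (who is on which side, and where the cable car is) can ever be reached, none of them has everyone across, and every continuation just revisits them. So no valid plan exists.

No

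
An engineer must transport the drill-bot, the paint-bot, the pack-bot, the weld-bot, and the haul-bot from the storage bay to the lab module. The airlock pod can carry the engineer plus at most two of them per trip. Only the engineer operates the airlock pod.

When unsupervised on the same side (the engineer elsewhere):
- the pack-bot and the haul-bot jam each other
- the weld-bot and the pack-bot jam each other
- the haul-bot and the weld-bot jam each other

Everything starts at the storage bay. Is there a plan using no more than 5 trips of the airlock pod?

No

Counting alone: the engineer can take at most 2 across per trip to the lab module, so moving all 5 needs at least 3 loaded trips out, with a return between consecutive ones — at least 5 crossings.
The safety rule pushes this higher. Following every safe sequence of crossings, the most of the 5 that can be at the lab module as the airlock pod arrives there on crossing 5 is 4 — never all 5.
So the move cannot be finished within 5 crossings. (The shortest complete plan takes 7:)
1. Engineer goes to the lab module with the pack-bot and the weld-bot.
2. Engineer goes back to the storage bay with the pack-bot.
3. Engineer goes to the lab module with the drill-bot and the pack-bot.
4. Engineer goes back to the storage bay with the pack-bot.
5. Engineer goes to the lab module with the pack-bot and the paint-bot.
6. Engineer goes back to the storage bay with the pack-bot.
7. Engineer goes to the lab module with the haul-bot and the pack-bot.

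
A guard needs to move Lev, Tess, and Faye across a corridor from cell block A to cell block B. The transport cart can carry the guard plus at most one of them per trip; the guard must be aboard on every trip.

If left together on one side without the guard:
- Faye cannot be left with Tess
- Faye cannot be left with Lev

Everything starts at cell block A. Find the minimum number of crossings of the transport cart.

Counting alone: the guard can take at most 1 across per trip to cell block B, so moving all 3 needs at least 3 loaded trips out, with a return between consecutive ones — at least 5 crossings.
The safety rule pushes this higher. Following every safe sequence of crossings, the most of the 3 that can be at cell block B as the transport cart arrives there on crossing 5 is 2 — never all 3.
So no plan with fewer than 7 crossings exists, and this one achieves 7:
1. Guard goes to cell block B with Faye.  [cell block A: Lev, Tess | cell block B: Faye]
2. Guard goes back to cell block A alone.  [cell block A: Lev, Tess | cell block B: Faye]
3. Guard goes to cell block B with Lev.  [cell block A: Tess | cell block B: Faye, Lev]
4. Guard goes back to cell block A with Faye.  [cell block A: Faye, Tess | cell block B: Lev]
5. Guard goes to cell block B with Tess.  [cell block A: Faye | cell block B: Lev, Tess]
6. Guard goes back to cell block A alone.  [cell block A: Faye | cell block B: Lev, Tess]
7. Guard goes to cell block B with Faye.  [cell block A: — | cell block B: Faye, Lev, Tess]

7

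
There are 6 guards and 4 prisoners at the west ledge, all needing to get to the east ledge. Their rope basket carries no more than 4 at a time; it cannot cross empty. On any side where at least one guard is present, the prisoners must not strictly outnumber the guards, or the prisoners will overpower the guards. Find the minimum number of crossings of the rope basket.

Counting alone: each trip to the east ledge takes at most 4 across and each return brings at least 1 back, so after t trips out (and t−1 returns) at most 4t − (t−1) of the 10 are across; that first reaches 10 at t = 3, so at least 5 crossings are needed.
The plan below uses exactly 5 crossings, so it is optimal:
1. 4 prisoners → the east ledge.  (the west ledge: 6G 0P; the east ledge: 0G 4P)
2. 1 prisoner ← the west ledge.  (the west ledge: 6G 1P; the east ledge: 0G 3P)
3. 4 guards → the east ledge.  (the west ledge: 2G 1P; the east ledge: 4G 3P)
4. 1 prisoner ← the west ledge.  (the west ledge: 2G 2P; the east ledge: 4G 2P)
5. 2 guards and 2 prisoners → the east ledge.  (the west ledge: 0G 0P; the east ledge: 6G 4P)

5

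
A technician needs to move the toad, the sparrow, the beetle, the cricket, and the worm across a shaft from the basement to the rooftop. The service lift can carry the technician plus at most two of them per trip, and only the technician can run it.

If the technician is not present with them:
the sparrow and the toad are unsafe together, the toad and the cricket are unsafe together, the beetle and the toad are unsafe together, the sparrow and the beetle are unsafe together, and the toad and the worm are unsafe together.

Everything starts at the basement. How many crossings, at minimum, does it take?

7

Counting alone: the technician can take at most 2 across per trip to the rooftop, so moving all 5 needs at least 3 loaded trips out, with a return between consecutive ones — at least 5 crossings.
The safety rule pushes this higher. Following every safe sequence of crossings, the most of the 5 that can be at the rooftop as the service lift arrives there on crossing 5 is 4 — never all 5.
So no plan with fewer than 7 crossings exists, and this one achieves 7:
1. Technician goes to the rooftop with the sparrow and the toad.  [the basement: the beetle, the cricket, the worm | the rooftop: the sparrow, the toad]
2. Technician goes back to the basement with the toad.  [the basement: the beetle, the cricket, the toad, the worm | the rooftop: the sparrow]
3. Technician goes to the rooftop with the cricket and the toad.  [the basement: the beetle, the worm | the rooftop: the cricket, the sparrow, the toad]
4. Technician goes back to the basement with the toad.  [the basement: the beetle, the toad, the worm | the rooftop: the cricket, the sparrow]
5. Technician goes to the rooftop with the toad and the worm.  [the basement: the beetle | the rooftop: the cricket, the sparrow, the toad, the worm]
6. Technician goes back to the basement with the toad.  [the basement: the beetle, the toad | the rooftop: the cricket, the sparrow, the worm]
7. Technician goes to the rooftop with the beetle and the toad.  [the basement: — | the rooftop: the beetle, the cricket, the sparrow, the toad, the worm]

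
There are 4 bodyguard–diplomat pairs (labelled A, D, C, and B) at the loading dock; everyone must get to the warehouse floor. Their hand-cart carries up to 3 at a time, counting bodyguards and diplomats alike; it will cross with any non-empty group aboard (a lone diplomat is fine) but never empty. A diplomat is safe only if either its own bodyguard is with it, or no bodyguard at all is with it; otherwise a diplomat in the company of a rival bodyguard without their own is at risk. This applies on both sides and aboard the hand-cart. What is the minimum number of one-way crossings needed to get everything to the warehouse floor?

9

Counting alone: each trip to the warehouse floor takes at most 3 across and each return brings at least 1 back, so after t trips out (and t−1 returns) at most 3t − (t−1) of the 8 are across; that first reaches 8 at t = 4, so at least 7 crossings are needed.
The safety rule pushes this higher. Following every safe sequence of crossings, the most of the 8 that can be at the warehouse floor as the hand-cart arrives there on crossing 7 is 7 — never all 8.
So no plan with fewer than 9 crossings exists, and this one achieves 9:
1. bodyguard A and diplomat A cross → the warehouse floor.
2. bodyguard A crosses ← the loading dock.
3. bodyguard A, bodyguard D, and diplomat D cross → the warehouse floor.
4. bodyguard A and diplomat A cross ← the loading dock.
5. bodyguard A, bodyguard B, and bodyguard C cross → the warehouse floor.
6. diplomat D crosses ← the loading dock.
7. diplomat A and diplomat D cross → the warehouse floor.
8. diplomat A crosses ← the loading dock.
9. diplomat A, diplomat B, and diplomat C cross → the warehouse floor.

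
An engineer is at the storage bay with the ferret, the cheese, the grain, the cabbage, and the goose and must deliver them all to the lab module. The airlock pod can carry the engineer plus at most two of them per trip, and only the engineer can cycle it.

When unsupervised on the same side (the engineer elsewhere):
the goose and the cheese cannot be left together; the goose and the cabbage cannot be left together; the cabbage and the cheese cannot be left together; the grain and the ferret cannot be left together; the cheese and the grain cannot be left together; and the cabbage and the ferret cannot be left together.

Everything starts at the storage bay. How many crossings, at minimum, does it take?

impossible

Whatever the first load, the items left behind include a forbidden pair without the engineer. No opening move is safe, so no plan exists.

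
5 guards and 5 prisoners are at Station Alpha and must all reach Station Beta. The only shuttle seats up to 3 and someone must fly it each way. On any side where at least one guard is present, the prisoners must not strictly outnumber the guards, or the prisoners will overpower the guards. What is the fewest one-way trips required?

11

Counting alone: each trip to Station Beta takes at most 3 across and each return brings at least 1 back, so after t trips out (and t−1 returns) at most 3t − (t−1) of the 10 are across; that first reaches 10 at t = 5, so at least 9 crossings are needed.
The safety rule pushes this higher. Following every safe sequence of crossings, the most of the 10 that can be at Station Beta as the shuttle arrives there on crossing 9 is 9 — never all 10.
So no plan with fewer than 11 crossings exists, and this one achieves 11:
1. 2 prisoners → Station Beta.  (Station Alpha: 5G 3P; Station Beta: 0G 2P)
2. 1 prisoner ← Station Alpha.  (Station Alpha: 5G 4P; Station Beta: 0G 1P)
3. 3 prisoners → Station Beta.  (Station Alpha: 5G 1P; Station Beta: 0G 4P)
4. 1 prisoner ← Station Alpha.  (Station Alpha: 5G 2P; Station Beta: 0G 3P)
5. 3 guards → Station Beta.  (Station Alpha: 2G 2P; Station Beta: 3G 3P)
6. 1 guard and 1 prisoner ← Station Alpha.  (Station Alpha: 3G 3P; Station Beta: 2G 2P)
7. 3 guards → Station Beta.  (Station Alpha: 0G 3P; Station Beta: 5G 2P)
8. 1 prisoner ← Station Alpha.  (Station Alpha: 0G 4P; Station Beta: 5G 1P)
9. 2 prisoners → Station Beta.  (Station Alpha: 0G 2P; Station Beta: 5G 3P)
10. 1 prisoner ← Station Alpha.  (Station Alpha: 0G 3P; Station Beta: 5G 2P)
11. 3 prisoners → Station Beta.  (Station Alpha: 0G 0P; Station Beta: 5G 5P)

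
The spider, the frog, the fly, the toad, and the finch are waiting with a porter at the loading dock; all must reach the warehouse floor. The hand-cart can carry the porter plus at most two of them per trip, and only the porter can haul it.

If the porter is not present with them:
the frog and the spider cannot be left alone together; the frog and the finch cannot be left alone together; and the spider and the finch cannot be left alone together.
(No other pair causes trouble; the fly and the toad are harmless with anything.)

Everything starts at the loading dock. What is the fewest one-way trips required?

7

Counting alone: the porter can take at most 2 across per trip to the warehouse floor, so moving all 5 needs at least 3 loaded trips out, with a return between consecutive ones — at least 5 crossings.
The safety rule pushes this higher. Following every safe sequence of crossings, the most of the 5 that can be at the warehouse floor as the hand-cart arrives there on crossing 5 is 4 — never all 5.
So no plan with fewer than 7 crossings exists, and this one achieves 7:
1. Porter goes to the warehouse floor with the frog and the spider.  [the loading dock: the finch, the fly, the toad | the warehouse floor: the frog, the spider]
2. Porter goes back to the loading dock with the spider.  [the loading dock: the finch, the fly, the spider, the toad | the warehouse floor: the frog]
3. Porter goes to the warehouse floor with the fly and the spider.  [the loading dock: the finch, the toad | the warehouse floor: the fly, the frog, the spider]
4. Porter goes back to the loading dock with the spider.  [the loading dock: the finch, the spider, the toad | the warehouse floor: the fly, the frog]
5. Porter goes to the warehouse floor with the spider and the toad.  [the loading dock: the finch | the warehouse floor: the fly, the frog, the spider, the toad]
6. Porter goes back to the loading dock with the spider.  [the loading dock: the finch, the spider | the warehouse floor: the fly, the frog, the toad]
7. Porter goes to the warehouse floor with the finch and the spider.  [the loading dock: — | the warehouse floor: the finch, the fly, the frog, the spider, the toad]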